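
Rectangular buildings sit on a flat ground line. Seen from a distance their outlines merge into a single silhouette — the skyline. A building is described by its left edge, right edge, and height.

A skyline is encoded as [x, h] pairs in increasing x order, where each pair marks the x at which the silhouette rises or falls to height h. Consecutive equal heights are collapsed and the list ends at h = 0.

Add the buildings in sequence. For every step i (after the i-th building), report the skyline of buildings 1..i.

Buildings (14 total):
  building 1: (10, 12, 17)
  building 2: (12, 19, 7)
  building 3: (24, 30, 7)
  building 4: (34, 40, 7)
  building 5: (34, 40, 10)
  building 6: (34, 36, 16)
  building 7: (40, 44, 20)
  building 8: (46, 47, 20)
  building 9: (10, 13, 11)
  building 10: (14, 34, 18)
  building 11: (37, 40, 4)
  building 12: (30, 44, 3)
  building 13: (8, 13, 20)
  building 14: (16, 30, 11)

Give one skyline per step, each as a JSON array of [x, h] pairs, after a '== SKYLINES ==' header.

== SKYLINES ==
[[10,17],[12,0]]
[[10,17],[12,7],[19,0]]
[[10,17],[12,7],[19,0],[24,7],[30,0]]
[[10,17],[12,7],[19,0],[24,7],[30,0],[34,7],[40,0]]
[[10,17],[12,7],[19,0],[24,7],[30,0],[34,10],[40,0]]
[[10,17],[12,7],[19,0],[24,7],[30,0],[34,16],[36,10],[40,0]]
[[10,17],[12,7],[19,0],[24,7],[30,0],[34,16],[36,10],[40,20],[44,0]]
[[10,17],[12,7],[19,0],[24,7],[30,0],[34,16],[36,10],[40,20],[44,0],[46,20],[47,0]]
[[10,17],[12,11],[13,7],[19,0],[24,7],[30,0],[34,16],[36,10],[40,20],[44,0],[46,20],[47,0]]
[[10,17],[12,11],[13,7],[14,18],[34,16],[36,10],[40,20],[44,0],[46,20],[47,0]]
[[10,17],[12,11],[13,7],[14,18],[34,16],[36,10],[40,20],[44,0],[46,20],[47,0]]
[[10,17],[12,11],[13,7],[14,18],[34,16],[36,10],[40,20],[44,0],[46,20],[47,0]]
[[8,20],[13,7],[14,18],[34,16],[36,10],[40,20],[44,0],[46,20],[47,0]]
[[8,20],[13,7],[14,18],[34,16],[36,10],[40,20],[44,0],[46,20],[47,0]]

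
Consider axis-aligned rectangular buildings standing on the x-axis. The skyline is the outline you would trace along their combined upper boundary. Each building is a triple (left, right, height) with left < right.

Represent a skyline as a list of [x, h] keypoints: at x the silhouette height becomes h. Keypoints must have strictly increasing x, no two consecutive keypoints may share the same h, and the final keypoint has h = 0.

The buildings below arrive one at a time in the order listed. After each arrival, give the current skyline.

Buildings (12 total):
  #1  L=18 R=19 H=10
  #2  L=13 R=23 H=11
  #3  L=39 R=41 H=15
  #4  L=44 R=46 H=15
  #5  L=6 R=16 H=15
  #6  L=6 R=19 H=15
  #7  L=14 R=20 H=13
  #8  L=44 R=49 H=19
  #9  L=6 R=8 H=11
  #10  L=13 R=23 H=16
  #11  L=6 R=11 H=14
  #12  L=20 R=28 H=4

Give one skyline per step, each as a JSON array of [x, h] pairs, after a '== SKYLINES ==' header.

== SKYLINES ==
[[18,10],[19,0]]
[[13,11],[23,0]]
[[13,11],[23,0],[39,15],[41,0]]
[[13,11],[23,0],[39,15],[41,0],[44,15],[46,0]]
[[6,15],[16,11],[23,0],[39,15],[41,0],[44,15],[46,0]]
[[6,15],[19,11],[23,0],[39,15],[41,0],[44,15],[46,0]]
[[6,15],[19,13],[20,11],[23,0],[39,15],[41,0],[44,15],[46,0]]
[[6,15],[19,13],[20,11],[23,0],[39,15],[41,0],[44,19],[49,0]]
[[6,15],[19,13],[20,11],[23,0],[39,15],[41,0],[44,19],[49,0]]
[[6,15],[13,16],[23,0],[39,15],[41,0],[44,19],[49,0]]
[[6,15],[13,16],[23,0],[39,15],[41,0],[44,19],[49,0]]
[[6,15],[13,16],[23,4],[28,0],[39,15],[41,0],[44,19],[49,0]]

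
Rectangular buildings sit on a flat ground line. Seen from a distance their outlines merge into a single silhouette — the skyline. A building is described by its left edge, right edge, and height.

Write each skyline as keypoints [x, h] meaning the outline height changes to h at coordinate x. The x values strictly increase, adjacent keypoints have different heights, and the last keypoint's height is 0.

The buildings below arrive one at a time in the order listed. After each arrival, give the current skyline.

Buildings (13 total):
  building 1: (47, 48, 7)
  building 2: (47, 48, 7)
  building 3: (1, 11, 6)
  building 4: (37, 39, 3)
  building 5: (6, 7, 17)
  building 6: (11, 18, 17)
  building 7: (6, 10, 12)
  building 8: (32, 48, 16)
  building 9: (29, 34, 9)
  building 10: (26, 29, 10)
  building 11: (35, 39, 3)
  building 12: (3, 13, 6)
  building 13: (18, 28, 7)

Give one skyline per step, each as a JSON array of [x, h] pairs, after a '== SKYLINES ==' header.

== SKYLINES ==
[[47,7],[48,0]]
[[47,7],[48,0]]
[[1,6],[11,0],[47,7],[48,0]]
[[1,6],[11,0],[37,3],[39,0],[47,7],[48,0]]
[[1,6],[6,17],[7,6],[11,0],[37,3],[39,0],[47,7],[48,0]]
[[1,6],[6,17],[7,6],[11,17],[18,0],[37,3],[39,0],[47,7],[48,0]]
[[1,6],[6,17],[7,12],[10,6],[11,17],[18,0],[37,3],[39,0],[47,7],[48,0]]
[[1,6],[6,17],[7,12],[10,6],[11,17],[18,0],[32,16],[48,0]]
[[1,6],[6,17],[7,12],[10,6],[11,17],[18,0],[29,9],[32,16],[48,0]]
[[1,6],[6,17],[7,12],[10,6],[11,17],[18,0],[26,10],[29,9],[32,16],[48,0]]
[[1,6],[6,17],[7,12],[10,6],[11,17],[18,0],[26,10],[29,9],[32,16],[48,0]]
[[1,6],[6,17],[7,12],[10,6],[11,17],[18,0],[26,10],[29,9],[32,16],[48,0]]
[[1,6],[6,17],[7,12],[10,6],[11,17],[18,7],[26,10],[29,9],[32,16],[48,0]]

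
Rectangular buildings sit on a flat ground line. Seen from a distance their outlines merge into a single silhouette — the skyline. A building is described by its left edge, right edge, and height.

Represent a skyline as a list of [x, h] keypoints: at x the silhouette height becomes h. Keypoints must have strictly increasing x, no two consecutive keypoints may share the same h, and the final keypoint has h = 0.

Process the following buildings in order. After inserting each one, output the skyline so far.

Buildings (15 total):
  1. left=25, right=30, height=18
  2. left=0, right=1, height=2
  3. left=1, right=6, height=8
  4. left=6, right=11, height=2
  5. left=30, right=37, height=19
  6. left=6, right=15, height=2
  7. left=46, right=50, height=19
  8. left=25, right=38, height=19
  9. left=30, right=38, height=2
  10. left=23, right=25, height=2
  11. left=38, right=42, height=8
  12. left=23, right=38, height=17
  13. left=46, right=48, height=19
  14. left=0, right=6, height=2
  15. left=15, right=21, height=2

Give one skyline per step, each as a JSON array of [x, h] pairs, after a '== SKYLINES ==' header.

== SKYLINES ==
[[25,18],[30,0]]
[[0,2],[1,0],[25,18],[30,0]]
[[0,2],[1,8],[6,0],[25,18],[30,0]]
[[0,2],[1,8],[6,2],[11,0],[25,18],[30,0]]
[[0,2],[1,8],[6,2],[11,0],[25,18],[30,19],[37,0]]
[[0,2],[1,8],[6,2],[15,0],[25,18],[30,19],[37,0]]
[[0,2],[1,8],[6,2],[15,0],[25,18],[30,19],[37,0],[46,19],[50,0]]
[[0,2],[1,8],[6,2],[15,0],[25,19],[38,0],[46,19],[50,0]]
[[0,2],[1,8],[6,2],[15,0],[25,19],[38,0],[46,19],[50,0]]
[[0,2],[1,8],[6,2],[15,0],[23,2],[25,19],[38,0],[46,19],[50,0]]
[[0,2],[1,8],[6,2],[15,0],[23,2],[25,19],[38,8],[42,0],[46,19],[50,0]]
[[0,2],[1,8],[6,2],[15,0],[23,17],[25,19],[38,8],[42,0],[46,19],[50,0]]
[[0,2],[1,8],[6,2],[15,0],[23,17],[25,19],[38,8],[42,0],[46,19],[50,0]]
[[0,2],[1,8],[6,2],[15,0],[23,17],[25,19],[38,8],[42,0],[46,19],[50,0]]
[[0,2],[1,8],[6,2],[21,0],[23,17],[25,19],[38,8],[42,0],[46,19],[50,0]]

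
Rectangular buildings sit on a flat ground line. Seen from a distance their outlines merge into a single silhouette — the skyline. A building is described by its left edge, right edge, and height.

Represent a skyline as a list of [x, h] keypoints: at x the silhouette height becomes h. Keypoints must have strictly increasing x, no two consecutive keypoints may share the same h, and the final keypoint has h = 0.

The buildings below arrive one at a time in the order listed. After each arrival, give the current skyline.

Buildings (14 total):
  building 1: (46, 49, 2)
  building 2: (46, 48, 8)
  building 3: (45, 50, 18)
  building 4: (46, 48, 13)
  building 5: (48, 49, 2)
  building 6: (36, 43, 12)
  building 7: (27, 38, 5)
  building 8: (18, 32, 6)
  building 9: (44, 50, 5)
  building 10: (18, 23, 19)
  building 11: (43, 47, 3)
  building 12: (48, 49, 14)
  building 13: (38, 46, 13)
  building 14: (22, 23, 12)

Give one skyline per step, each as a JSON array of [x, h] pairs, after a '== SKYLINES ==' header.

== SKYLINES ==
[[46,2],[49,0]]
[[46,8],[48,2],[49,0]]
[[45,18],[50,0]]
[[45,18],[50,0]]
[[45,18],[50,0]]
[[36,12],[43,0],[45,18],[50,0]]
[[27,5],[36,12],[43,0],[45,18],[50,0]]
[[18,6],[32,5],[36,12],[43,0],[45,18],[50,0]]
[[18,6],[32,5],[36,12],[43,0],[44,5],[45,18],[50,0]]
[[18,19],[23,6],[32,5],[36,12],[43,0],[44,5],[45,18],[50,0]]
[[18,19],[23,6],[32,5],[36,12],[43,3],[44,5],[45,18],[50,0]]
[[18,19],[23,6],[32,5],[36,12],[43,3],[44,5],[45,18],[50,0]]
[[18,19],[23,6],[32,5],[36,12],[38,13],[45,18],[50,0]]
[[18,19],[23,6],[32,5],[36,12],[38,13],[45,18],[50,0]]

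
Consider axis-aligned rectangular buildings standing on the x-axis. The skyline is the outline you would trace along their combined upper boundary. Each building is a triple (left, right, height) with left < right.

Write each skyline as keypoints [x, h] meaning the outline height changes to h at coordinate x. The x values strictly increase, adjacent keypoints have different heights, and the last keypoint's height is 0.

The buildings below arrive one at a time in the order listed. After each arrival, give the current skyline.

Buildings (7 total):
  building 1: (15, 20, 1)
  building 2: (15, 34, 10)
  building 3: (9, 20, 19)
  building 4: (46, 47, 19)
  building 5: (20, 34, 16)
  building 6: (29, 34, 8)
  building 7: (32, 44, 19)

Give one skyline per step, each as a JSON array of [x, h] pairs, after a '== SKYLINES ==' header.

== SKYLINES ==
[[15,1],[20,0]]
[[15,10],[34,0]]
[[9,19],[20,10],[34,0]]
[[9,19],[20,10],[34,0],[46,19],[47,0]]
[[9,19],[20,16],[34,0],[46,19],[47,0]]
[[9,19],[20,16],[34,0],[46,19],[47,0]]
[[9,19],[20,16],[32,19],[44,0],[46,19],[47,0]]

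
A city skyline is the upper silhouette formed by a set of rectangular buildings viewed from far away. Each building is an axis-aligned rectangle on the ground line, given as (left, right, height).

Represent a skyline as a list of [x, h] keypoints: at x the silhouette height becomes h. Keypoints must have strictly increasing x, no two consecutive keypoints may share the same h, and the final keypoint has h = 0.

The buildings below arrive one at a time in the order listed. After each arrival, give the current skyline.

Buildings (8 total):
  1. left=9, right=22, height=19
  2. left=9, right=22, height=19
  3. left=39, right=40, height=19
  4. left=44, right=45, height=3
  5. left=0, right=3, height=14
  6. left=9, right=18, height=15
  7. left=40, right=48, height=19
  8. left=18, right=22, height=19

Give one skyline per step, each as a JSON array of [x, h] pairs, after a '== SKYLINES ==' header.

== SKYLINES ==
[[9,19],[22,0]]
[[9,19],[22,0]]
[[9,19],[22,0],[39,19],[40,0]]
[[9,19],[22,0],[39,19],[40,0],[44,3],[45,0]]
[[0,14],[3,0],[9,19],[22,0],[39,19],[40,0],[44,3],[45,0]]
[[0,14],[3,0],[9,19],[22,0],[39,19],[40,0],[44,3],[45,0]]
[[0,14],[3,0],[9,19],[22,0],[39,19],[48,0]]
[[0,14],[3,0],[9,19],[22,0],[39,19],[48,0]]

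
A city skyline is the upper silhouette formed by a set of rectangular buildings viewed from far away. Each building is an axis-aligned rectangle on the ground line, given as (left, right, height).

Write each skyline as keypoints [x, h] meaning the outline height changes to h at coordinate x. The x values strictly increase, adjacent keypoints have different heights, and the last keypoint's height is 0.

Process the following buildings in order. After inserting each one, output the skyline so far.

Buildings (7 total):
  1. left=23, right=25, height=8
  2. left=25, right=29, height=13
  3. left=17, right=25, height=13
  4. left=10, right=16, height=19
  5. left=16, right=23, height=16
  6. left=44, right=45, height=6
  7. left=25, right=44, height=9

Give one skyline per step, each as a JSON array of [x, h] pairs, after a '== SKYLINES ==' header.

== SKYLINES ==
[[23,8],[25,0]]
[[23,8],[25,13],[29,0]]
[[17,13],[29,0]]
[[10,19],[16,0],[17,13],[29,0]]
[[10,19],[16,16],[23,13],[29,0]]
[[10,19],[16,16],[23,13],[29,0],[44,6],[45,0]]
[[10,19],[16,16],[23,13],[29,9],[44,6],[45,0]]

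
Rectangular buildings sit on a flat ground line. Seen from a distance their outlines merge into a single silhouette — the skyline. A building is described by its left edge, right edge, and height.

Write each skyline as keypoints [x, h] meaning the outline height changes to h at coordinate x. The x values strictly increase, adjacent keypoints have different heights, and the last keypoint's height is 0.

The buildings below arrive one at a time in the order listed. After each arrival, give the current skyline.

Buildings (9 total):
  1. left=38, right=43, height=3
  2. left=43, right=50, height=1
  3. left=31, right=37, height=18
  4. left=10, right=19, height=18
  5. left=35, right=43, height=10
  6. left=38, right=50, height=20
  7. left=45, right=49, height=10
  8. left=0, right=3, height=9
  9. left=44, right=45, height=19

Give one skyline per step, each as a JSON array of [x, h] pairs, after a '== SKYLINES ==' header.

== SKYLINES ==
[[38,3],[43,0]]
[[38,3],[43,1],[50,0]]
[[31,18],[37,0],[38,3],[43,1],[50,0]]
[[10,18],[19,0],[31,18],[37,0],[38,3],[43,1],[50,0]]
[[10,18],[19,0],[31,18],[37,10],[43,1],[50,0]]
[[10,18],[19,0],[31,18],[37,10],[38,20],[50,0]]
[[10,18],[19,0],[31,18],[37,10],[38,20],[50,0]]
[[0,9],[3,0],[10,18],[19,0],[31,18],[37,10],[38,20],[50,0]]
[[0,9],[3,0],[10,18],[19,0],[31,18],[37,10],[38,20],[50,0]]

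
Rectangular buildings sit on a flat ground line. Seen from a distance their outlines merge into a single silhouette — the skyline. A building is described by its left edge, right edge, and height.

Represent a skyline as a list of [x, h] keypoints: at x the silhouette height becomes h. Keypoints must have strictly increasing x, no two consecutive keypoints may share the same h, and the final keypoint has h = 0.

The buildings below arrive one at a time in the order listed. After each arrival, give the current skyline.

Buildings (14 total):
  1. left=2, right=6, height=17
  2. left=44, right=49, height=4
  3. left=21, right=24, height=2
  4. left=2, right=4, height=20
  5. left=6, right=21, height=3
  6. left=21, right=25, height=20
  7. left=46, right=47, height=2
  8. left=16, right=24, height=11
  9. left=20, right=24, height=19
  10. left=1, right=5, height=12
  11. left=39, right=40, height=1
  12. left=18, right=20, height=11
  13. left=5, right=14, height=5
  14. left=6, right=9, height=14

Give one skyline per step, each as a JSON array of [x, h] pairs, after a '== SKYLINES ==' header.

== SKYLINES ==
[[2,17],[6,0]]
[[2,17],[6,0],[44,4],[49,0]]
[[2,17],[6,0],[21,2],[24,0],[44,4],[49,0]]
[[2,20],[4,17],[6,0],[21,2],[24,0],[44,4],[49,0]]
[[2,20],[4,17],[6,3],[21,2],[24,0],[44,4],[49,0]]
[[2,20],[4,17],[6,3],[21,20],[25,0],[44,4],[49,0]]
[[2,20],[4,17],[6,3],[21,20],[25,0],[44,4],[49,0]]
[[2,20],[4,17],[6,3],[16,11],[21,20],[25,0],[44,4],[49,0]]
[[2,20],[4,17],[6,3],[16,11],[20,19],[21,20],[25,0],[44,4],[49,0]]
[[1,12],[2,20],[4,17],[6,3],[16,11],[20,19],[21,20],[25,0],[44,4],[49,0]]
[[1,12],[2,20],[4,17],[6,3],[16,11],[20,19],[21,20],[25,0],[39,1],[40,0],[44,4],[49,0]]
[[1,12],[2,20],[4,17],[6,3],[16,11],[20,19],[21,20],[25,0],[39,1],[40,0],[44,4],[49,0]]
[[1,12],[2,20],[4,17],[6,5],[14,3],[16,11],[20,19],[21,20],[25,0],[39,1],[40,0],[44,4],[49,0]]
[[1,12],[2,20],[4,17],[6,14],[9,5],[14,3],[16,11],[20,19],[21,20],[25,0],[39,1],[40,0],[44,4],[49,0]]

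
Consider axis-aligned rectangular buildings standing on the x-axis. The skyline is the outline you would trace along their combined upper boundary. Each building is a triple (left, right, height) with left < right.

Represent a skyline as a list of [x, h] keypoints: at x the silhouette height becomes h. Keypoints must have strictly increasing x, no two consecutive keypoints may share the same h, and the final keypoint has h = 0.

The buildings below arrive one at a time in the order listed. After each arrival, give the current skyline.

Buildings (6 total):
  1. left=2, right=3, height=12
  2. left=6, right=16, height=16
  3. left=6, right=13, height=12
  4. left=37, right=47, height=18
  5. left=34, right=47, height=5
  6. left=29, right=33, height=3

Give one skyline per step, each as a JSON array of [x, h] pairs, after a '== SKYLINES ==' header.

== SKYLINES ==
[[2,12],[3,0]]
[[2,12],[3,0],[6,16],[16,0]]
[[2,12],[3,0],[6,16],[16,0]]
[[2,12],[3,0],[6,16],[16,0],[37,18],[47,0]]
[[2,12],[3,0],[6,16],[16,0],[34,5],[37,18],[47,0]]
[[2,12],[3,0],[6,16],[16,0],[29,3],[33,0],[34,5],[37,18],[47,0]]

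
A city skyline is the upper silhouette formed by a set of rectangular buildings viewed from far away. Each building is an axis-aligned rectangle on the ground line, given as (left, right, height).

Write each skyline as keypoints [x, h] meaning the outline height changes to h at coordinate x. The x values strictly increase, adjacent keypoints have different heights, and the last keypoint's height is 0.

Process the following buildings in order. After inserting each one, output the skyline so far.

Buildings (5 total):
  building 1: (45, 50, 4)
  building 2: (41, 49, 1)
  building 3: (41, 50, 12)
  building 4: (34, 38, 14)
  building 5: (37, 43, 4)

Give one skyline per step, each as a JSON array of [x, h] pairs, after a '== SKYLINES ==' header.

== SKYLINES ==
[[45,4],[50,0]]
[[41,1],[45,4],[50,0]]
[[41,12],[50,0]]
[[34,14],[38,0],[41,12],[50,0]]
[[34,14],[38,4],[41,12],[50,0]]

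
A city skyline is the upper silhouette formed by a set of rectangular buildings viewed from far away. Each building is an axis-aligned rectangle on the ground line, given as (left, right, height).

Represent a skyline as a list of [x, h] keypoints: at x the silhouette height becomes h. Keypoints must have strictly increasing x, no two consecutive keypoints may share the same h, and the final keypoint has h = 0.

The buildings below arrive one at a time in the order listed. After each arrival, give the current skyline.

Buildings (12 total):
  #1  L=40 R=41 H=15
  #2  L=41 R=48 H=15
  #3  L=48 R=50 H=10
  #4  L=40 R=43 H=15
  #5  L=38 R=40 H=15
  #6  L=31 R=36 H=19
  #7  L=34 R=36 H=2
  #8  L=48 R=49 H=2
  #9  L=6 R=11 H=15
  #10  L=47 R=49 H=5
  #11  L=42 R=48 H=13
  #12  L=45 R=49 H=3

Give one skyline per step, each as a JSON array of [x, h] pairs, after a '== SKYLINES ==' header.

== SKYLINES ==
[[40,15],[41,0]]
[[40,15],[48,0]]
[[40,15],[48,10],[50,0]]
[[40,15],[48,10],[50,0]]
[[38,15],[48,10],[50,0]]
[[31,19],[36,0],[38,15],[48,10],[50,0]]
[[31,19],[36,0],[38,15],[48,10],[50,0]]
[[31,19],[36,0],[38,15],[48,10],[50,0]]
[[6,15],[11,0],[31,19],[36,0],[38,15],[48,10],[50,0]]
[[6,15],[11,0],[31,19],[36,0],[38,15],[48,10],[50,0]]
[[6,15],[11,0],[31,19],[36,0],[38,15],[48,10],[50,0]]
[[6,15],[11,0],[31,19],[36,0],[38,15],[48,10],[50,0]]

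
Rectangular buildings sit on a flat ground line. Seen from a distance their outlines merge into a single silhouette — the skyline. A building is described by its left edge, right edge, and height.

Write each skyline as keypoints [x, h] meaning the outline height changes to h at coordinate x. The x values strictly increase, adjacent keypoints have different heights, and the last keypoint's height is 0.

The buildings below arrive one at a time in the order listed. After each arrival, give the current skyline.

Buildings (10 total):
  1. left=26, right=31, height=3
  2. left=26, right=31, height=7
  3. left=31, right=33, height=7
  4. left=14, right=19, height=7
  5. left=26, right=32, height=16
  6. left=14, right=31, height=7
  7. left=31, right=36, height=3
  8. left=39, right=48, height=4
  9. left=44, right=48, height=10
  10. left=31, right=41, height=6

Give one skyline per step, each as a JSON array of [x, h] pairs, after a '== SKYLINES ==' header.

== SKYLINES ==
[[26,3],[31,0]]
[[26,7],[31,0]]
[[26,7],[33,0]]
[[14,7],[19,0],[26,7],[33,0]]
[[14,7],[19,0],[26,16],[32,7],[33,0]]
[[14,7],[26,16],[32,7],[33,0]]
[[14,7],[26,16],[32,7],[33,3],[36,0]]
[[14,7],[26,16],[32,7],[33,3],[36,0],[39,4],[48,0]]
[[14,7],[26,16],[32,7],[33,3],[36,0],[39,4],[44,10],[48,0]]
[[14,7],[26,16],[32,7],[33,6],[41,4],[44,10],[48,0]]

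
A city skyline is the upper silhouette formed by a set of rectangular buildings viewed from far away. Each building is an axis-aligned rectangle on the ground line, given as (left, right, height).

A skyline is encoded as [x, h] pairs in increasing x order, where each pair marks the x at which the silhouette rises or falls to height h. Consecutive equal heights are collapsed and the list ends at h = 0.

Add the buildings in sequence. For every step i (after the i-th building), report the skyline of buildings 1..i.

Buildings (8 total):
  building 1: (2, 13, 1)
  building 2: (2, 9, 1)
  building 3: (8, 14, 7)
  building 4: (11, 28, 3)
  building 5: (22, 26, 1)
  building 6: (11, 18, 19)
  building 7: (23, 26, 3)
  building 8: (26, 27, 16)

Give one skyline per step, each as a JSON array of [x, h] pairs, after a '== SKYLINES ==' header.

== SKYLINES ==
[[2,1],[13,0]]
[[2,1],[13,0]]
[[2,1],[8,7],[14,0]]
[[2,1],[8,7],[14,3],[28,0]]
[[2,1],[8,7],[14,3],[28,0]]
[[2,1],[8,7],[11,19],[18,3],[28,0]]
[[2,1],[8,7],[11,19],[18,3],[28,0]]
[[2,1],[8,7],[11,19],[18,3],[26,16],[27,3],[28,0]]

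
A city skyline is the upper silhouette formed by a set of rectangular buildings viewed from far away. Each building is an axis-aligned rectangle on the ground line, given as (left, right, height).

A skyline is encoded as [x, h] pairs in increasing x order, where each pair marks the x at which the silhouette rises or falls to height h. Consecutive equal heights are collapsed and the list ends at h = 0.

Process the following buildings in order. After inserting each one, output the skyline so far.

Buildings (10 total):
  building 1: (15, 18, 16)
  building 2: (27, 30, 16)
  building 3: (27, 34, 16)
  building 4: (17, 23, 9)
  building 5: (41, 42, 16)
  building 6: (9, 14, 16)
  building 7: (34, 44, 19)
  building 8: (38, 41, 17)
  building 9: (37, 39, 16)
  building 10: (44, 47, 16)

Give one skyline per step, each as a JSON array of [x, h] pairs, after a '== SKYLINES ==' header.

== SKYLINES ==
[[15,16],[18,0]]
[[15,16],[18,0],[27,16],[30,0]]
[[15,16],[18,0],[27,16],[34,0]]
[[15,16],[18,9],[23,0],[27,16],[34,0]]
[[15,16],[18,9],[23,0],[27,16],[34,0],[41,16],[42,0]]
[[9,16],[14,0],[15,16],[18,9],[23,0],[27,16],[34,0],[41,16],[42,0]]
[[9,16],[14,0],[15,16],[18,9],[23,0],[27,16],[34,19],[44,0]]
[[9,16],[14,0],[15,16],[18,9],[23,0],[27,16],[34,19],[44,0]]
[[9,16],[14,0],[15,16],[18,9],[23,0],[27,16],[34,19],[44,0]]
[[9,16],[14,0],[15,16],[18,9],[23,0],[27,16],[34,19],[44,16],[47,0]]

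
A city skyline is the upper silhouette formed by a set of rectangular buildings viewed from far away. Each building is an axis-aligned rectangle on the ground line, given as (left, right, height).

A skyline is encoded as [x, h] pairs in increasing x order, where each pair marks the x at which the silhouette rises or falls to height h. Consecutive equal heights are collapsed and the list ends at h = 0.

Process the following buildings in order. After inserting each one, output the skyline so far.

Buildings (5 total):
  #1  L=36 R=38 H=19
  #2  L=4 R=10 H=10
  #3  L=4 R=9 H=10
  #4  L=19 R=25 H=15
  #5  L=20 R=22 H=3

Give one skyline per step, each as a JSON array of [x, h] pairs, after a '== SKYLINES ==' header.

== SKYLINES ==
[[36,19],[38,0]]
[[4,10],[10,0],[36,19],[38,0]]
[[4,10],[10,0],[36,19],[38,0]]
[[4,10],[10,0],[19,15],[25,0],[36,19],[38,0]]
[[4,10],[10,0],[19,15],[25,0],[36,19],[38,0]]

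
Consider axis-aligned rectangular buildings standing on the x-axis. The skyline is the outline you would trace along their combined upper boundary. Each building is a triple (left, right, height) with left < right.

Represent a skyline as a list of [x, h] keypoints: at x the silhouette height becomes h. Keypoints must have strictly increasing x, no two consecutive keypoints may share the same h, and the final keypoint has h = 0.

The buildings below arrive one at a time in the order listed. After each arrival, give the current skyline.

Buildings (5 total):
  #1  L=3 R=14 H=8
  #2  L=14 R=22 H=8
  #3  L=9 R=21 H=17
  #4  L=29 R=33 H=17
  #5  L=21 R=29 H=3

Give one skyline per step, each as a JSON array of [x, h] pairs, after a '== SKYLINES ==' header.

== SKYLINES ==
[[3,8],[14,0]]
[[3,8],[22,0]]
[[3,8],[9,17],[21,8],[22,0]]
[[3,8],[9,17],[21,8],[22,0],[29,17],[33,0]]
[[3,8],[9,17],[21,8],[22,3],[29,17],[33,0]]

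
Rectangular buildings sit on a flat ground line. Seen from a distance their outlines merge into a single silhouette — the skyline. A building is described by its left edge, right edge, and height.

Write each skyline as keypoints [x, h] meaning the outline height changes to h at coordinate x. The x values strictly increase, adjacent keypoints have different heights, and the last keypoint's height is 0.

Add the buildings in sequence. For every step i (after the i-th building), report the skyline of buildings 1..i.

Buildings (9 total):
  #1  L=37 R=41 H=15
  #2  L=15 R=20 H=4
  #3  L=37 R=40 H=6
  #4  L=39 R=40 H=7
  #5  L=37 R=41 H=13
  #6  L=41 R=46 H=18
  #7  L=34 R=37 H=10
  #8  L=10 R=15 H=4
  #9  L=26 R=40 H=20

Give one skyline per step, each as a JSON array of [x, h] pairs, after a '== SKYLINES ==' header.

== SKYLINES ==
[[37,15],[41,0]]
[[15,4],[20,0],[37,15],[41,0]]
[[15,4],[20,0],[37,15],[41,0]]
[[15,4],[20,0],[37,15],[41,0]]
[[15,4],[20,0],[37,15],[41,0]]
[[15,4],[20,0],[37,15],[41,18],[46,0]]
[[15,4],[20,0],[34,10],[37,15],[41,18],[46,0]]
[[10,4],[20,0],[34,10],[37,15],[41,18],[46,0]]
[[10,4],[20,0],[26,20],[40,15],[41,18],[46,0]]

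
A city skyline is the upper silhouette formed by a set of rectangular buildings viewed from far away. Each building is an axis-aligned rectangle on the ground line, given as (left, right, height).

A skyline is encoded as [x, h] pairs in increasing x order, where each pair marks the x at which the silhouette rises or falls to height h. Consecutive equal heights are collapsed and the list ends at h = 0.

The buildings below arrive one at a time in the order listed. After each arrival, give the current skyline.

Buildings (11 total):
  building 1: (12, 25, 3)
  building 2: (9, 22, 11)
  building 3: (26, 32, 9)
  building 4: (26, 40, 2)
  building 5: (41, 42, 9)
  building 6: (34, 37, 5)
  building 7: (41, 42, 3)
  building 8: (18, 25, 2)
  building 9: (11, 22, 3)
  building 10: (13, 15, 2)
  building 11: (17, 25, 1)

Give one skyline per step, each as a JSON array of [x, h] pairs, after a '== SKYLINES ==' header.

== SKYLINES ==
[[12,3],[25,0]]
[[9,11],[22,3],[25,0]]
[[9,11],[22,3],[25,0],[26,9],[32,0]]
[[9,11],[22,3],[25,0],[26,9],[32,2],[40,0]]
[[9,11],[22,3],[25,0],[26,9],[32,2],[40,0],[41,9],[42,0]]
[[9,11],[22,3],[25,0],[26,9],[32,2],[34,5],[37,2],[40,0],[41,9],[42,0]]
[[9,11],[22,3],[25,0],[26,9],[32,2],[34,5],[37,2],[40,0],[41,9],[42,0]]
[[9,11],[22,3],[25,0],[26,9],[32,2],[34,5],[37,2],[40,0],[41,9],[42,0]]
[[9,11],[22,3],[25,0],[26,9],[32,2],[34,5],[37,2],[40,0],[41,9],[42,0]]
[[9,11],[22,3],[25,0],[26,9],[32,2],[34,5],[37,2],[40,0],[41,9],[42,0]]
[[9,11],[22,3],[25,0],[26,9],[32,2],[34,5],[37,2],[40,0],[41,9],[42,0]]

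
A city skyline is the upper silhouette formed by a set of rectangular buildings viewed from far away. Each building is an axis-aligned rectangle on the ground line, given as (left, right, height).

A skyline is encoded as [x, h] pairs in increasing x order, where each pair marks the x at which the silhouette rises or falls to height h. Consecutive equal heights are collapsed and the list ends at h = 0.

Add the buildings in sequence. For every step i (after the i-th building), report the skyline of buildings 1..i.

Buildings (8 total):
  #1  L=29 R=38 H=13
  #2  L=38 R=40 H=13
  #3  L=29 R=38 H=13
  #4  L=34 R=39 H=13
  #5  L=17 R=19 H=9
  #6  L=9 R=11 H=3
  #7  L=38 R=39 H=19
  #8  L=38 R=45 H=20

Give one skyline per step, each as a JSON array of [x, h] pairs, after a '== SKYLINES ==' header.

== SKYLINES ==
[[29,13],[38,0]]
[[29,13],[40,0]]
[[29,13],[40,0]]
[[29,13],[40,0]]
[[17,9],[19,0],[29,13],[40,0]]
[[9,3],[11,0],[17,9],[19,0],[29,13],[40,0]]
[[9,3],[11,0],[17,9],[19,0],[29,13],[38,19],[39,13],[40,0]]
[[9,3],[11,0],[17,9],[19,0],[29,13],[38,20],[45,0]]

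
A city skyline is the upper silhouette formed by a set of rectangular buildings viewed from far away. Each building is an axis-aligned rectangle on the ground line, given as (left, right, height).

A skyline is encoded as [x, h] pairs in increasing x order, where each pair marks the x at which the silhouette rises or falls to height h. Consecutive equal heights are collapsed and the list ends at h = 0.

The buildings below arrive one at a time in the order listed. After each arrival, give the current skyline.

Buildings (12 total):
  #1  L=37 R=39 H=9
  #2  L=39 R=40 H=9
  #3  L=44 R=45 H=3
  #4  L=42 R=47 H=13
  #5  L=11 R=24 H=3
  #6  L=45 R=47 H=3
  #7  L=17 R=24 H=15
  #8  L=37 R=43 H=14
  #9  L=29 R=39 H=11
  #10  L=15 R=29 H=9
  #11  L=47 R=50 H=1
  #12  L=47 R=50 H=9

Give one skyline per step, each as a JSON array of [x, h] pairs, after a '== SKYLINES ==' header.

== SKYLINES ==
[[37,9],[39,0]]
[[37,9],[40,0]]
[[37,9],[40,0],[44,3],[45,0]]
[[37,9],[40,0],[42,13],[47,0]]
[[11,3],[24,0],[37,9],[40,0],[42,13],[47,0]]
[[11,3],[24,0],[37,9],[40,0],[42,13],[47,0]]
[[11,3],[17,15],[24,0],[37,9],[40,0],[42,13],[47,0]]
[[11,3],[17,15],[24,0],[37,14],[43,13],[47,0]]
[[11,3],[17,15],[24,0],[29,11],[37,14],[43,13],[47,0]]
[[11,3],[15,9],[17,15],[24,9],[29,11],[37,14],[43,13],[47,0]]
[[11,3],[15,9],[17,15],[24,9],[29,11],[37,14],[43,13],[47,1],[50,0]]
[[11,3],[15,9],[17,15],[24,9],[29,11],[37,14],[43,13],[47,9],[50,0]]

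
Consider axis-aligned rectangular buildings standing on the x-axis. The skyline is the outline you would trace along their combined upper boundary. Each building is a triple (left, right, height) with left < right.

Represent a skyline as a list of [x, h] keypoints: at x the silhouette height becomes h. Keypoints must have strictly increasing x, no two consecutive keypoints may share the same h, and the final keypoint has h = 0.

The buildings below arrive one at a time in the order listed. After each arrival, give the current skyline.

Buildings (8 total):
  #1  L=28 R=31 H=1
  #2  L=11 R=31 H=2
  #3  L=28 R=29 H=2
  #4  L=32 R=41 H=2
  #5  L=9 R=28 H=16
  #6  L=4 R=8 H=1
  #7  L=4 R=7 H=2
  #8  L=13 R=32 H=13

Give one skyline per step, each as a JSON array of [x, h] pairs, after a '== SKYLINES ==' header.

== SKYLINES ==
[[28,1],[31,0]]
[[11,2],[31,0]]
[[11,2],[31,0]]
[[11,2],[31,0],[32,2],[41,0]]
[[9,16],[28,2],[31,0],[32,2],[41,0]]
[[4,1],[8,0],[9,16],[28,2],[31,0],[32,2],[41,0]]
[[4,2],[7,1],[8,0],[9,16],[28,2],[31,0],[32,2],[41,0]]
[[4,2],[7,1],[8,0],[9,16],[28,13],[32,2],[41,0]]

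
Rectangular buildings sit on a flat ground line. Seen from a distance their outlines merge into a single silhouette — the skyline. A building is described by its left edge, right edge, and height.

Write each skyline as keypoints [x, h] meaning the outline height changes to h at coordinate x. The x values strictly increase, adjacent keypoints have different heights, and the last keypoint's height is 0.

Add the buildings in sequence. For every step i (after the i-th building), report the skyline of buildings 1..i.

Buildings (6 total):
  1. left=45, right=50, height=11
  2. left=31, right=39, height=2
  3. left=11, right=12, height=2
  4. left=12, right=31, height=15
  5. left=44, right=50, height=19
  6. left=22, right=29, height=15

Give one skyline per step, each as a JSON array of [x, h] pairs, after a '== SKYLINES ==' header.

== SKYLINES ==
[[45,11],[50,0]]
[[31,2],[39,0],[45,11],[50,0]]
[[11,2],[12,0],[31,2],[39,0],[45,11],[50,0]]
[[11,2],[12,15],[31,2],[39,0],[45,11],[50,0]]
[[11,2],[12,15],[31,2],[39,0],[44,19],[50,0]]
[[11,2],[12,15],[31,2],[39,0],[44,19],[50,0]]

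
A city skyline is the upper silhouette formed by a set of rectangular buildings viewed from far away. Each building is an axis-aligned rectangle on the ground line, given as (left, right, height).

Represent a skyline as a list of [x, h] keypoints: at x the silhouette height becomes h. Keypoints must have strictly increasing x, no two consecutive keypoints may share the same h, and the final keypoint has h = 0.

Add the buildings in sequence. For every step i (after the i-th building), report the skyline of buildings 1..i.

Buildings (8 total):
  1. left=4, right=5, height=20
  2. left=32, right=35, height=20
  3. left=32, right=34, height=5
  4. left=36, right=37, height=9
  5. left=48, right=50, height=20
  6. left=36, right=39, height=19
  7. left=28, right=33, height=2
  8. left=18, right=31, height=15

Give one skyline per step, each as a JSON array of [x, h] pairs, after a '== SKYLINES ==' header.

== SKYLINES ==
[[4,20],[5,0]]
[[4,20],[5,0],[32,20],[35,0]]
[[4,20],[5,0],[32,20],[35,0]]
[[4,20],[5,0],[32,20],[35,0],[36,9],[37,0]]
[[4,20],[5,0],[32,20],[35,0],[36,9],[37,0],[48,20],[50,0]]
[[4,20],[5,0],[32,20],[35,0],[36,19],[39,0],[48,20],[50,0]]
[[4,20],[5,0],[28,2],[32,20],[35,0],[36,19],[39,0],[48,20],[50,0]]
[[4,20],[5,0],[18,15],[31,2],[32,20],[35,0],[36,19],[39,0],[48,20],[50,0]]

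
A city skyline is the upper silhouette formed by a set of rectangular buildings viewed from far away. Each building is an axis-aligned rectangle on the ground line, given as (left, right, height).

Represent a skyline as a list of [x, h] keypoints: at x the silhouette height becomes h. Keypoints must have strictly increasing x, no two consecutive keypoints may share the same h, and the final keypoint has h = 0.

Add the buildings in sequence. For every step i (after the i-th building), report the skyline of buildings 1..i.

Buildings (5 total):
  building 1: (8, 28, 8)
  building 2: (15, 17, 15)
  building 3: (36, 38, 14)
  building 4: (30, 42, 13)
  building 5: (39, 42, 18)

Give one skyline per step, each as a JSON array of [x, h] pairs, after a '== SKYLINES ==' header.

== SKYLINES ==
[[8,8],[28,0]]
[[8,8],[15,15],[17,8],[28,0]]
[[8,8],[15,15],[17,8],[28,0],[36,14],[38,0]]
[[8,8],[15,15],[17,8],[28,0],[30,13],[36,14],[38,13],[42,0]]
[[8,8],[15,15],[17,8],[28,0],[30,13],[36,14],[38,13],[39,18],[42,0]]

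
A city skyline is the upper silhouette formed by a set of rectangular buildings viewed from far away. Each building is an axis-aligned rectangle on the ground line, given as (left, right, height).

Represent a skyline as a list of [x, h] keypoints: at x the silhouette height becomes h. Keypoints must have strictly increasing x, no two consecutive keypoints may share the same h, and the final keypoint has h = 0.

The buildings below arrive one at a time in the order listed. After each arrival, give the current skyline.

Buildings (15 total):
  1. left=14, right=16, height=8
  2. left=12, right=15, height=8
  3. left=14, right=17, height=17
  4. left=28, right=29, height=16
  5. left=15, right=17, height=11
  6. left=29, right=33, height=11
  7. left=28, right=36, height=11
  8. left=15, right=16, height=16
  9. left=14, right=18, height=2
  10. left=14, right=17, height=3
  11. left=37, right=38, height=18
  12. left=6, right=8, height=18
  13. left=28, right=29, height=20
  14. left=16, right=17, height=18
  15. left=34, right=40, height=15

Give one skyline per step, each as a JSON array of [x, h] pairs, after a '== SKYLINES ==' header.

== SKYLINES ==
[[14,8],[16,0]]
[[12,8],[16,0]]
[[12,8],[14,17],[17,0]]
[[12,8],[14,17],[17,0],[28,16],[29,0]]
[[12,8],[14,17],[17,0],[28,16],[29,0]]
[[12,8],[14,17],[17,0],[28,16],[29,11],[33,0]]
[[12,8],[14,17],[17,0],[28,16],[29,11],[36,0]]
[[12,8],[14,17],[17,0],[28,16],[29,11],[36,0]]
[[12,8],[14,17],[17,2],[18,0],[28,16],[29,11],[36,0]]
[[12,8],[14,17],[17,2],[18,0],[28,16],[29,11],[36,0]]
[[12,8],[14,17],[17,2],[18,0],[28,16],[29,11],[36,0],[37,18],[38,0]]
[[6,18],[8,0],[12,8],[14,17],[17,2],[18,0],[28,16],[29,11],[36,0],[37,18],[38,0]]
[[6,18],[8,0],[12,8],[14,17],[17,2],[18,0],[28,20],[29,11],[36,0],[37,18],[38,0]]
[[6,18],[8,0],[12,8],[14,17],[16,18],[17,2],[18,0],[28,20],[29,11],[36,0],[37,18],[38,0]]
[[6,18],[8,0],[12,8],[14,17],[16,18],[17,2],[18,0],[28,20],[29,11],[34,15],[37,18],[38,15],[40,0]]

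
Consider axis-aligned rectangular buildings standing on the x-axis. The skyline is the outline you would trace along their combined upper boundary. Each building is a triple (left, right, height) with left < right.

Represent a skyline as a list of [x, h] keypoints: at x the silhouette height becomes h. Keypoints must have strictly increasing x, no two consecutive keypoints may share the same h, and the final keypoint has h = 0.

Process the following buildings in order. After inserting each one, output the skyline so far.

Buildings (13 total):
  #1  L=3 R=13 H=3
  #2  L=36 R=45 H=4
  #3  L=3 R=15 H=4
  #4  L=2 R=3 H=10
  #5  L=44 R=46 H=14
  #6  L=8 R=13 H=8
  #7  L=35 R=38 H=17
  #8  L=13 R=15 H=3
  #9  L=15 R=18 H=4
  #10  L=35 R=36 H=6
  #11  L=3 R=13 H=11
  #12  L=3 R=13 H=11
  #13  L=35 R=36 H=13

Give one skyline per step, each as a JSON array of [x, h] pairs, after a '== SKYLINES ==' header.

== SKYLINES ==
[[3,3],[13,0]]
[[3,3],[13,0],[36,4],[45,0]]
[[3,4],[15,0],[36,4],[45,0]]
[[2,10],[3,4],[15,0],[36,4],[45,0]]
[[2,10],[3,4],[15,0],[36,4],[44,14],[46,0]]
[[2,10],[3,4],[8,8],[13,4],[15,0],[36,4],[44,14],[46,0]]
[[2,10],[3,4],[8,8],[13,4],[15,0],[35,17],[38,4],[44,14],[46,0]]
[[2,10],[3,4],[8,8],[13,4],[15,0],[35,17],[38,4],[44,14],[46,0]]
[[2,10],[3,4],[8,8],[13,4],[18,0],[35,17],[38,4],[44,14],[46,0]]
[[2,10],[3,4],[8,8],[13,4],[18,0],[35,17],[38,4],[44,14],[46,0]]
[[2,10],[3,11],[13,4],[18,0],[35,17],[38,4],[44,14],[46,0]]
[[2,10],[3,11],[13,4],[18,0],[35,17],[38,4],[44,14],[46,0]]
[[2,10],[3,11],[13,4],[18,0],[35,17],[38,4],[44,14],[46,0]]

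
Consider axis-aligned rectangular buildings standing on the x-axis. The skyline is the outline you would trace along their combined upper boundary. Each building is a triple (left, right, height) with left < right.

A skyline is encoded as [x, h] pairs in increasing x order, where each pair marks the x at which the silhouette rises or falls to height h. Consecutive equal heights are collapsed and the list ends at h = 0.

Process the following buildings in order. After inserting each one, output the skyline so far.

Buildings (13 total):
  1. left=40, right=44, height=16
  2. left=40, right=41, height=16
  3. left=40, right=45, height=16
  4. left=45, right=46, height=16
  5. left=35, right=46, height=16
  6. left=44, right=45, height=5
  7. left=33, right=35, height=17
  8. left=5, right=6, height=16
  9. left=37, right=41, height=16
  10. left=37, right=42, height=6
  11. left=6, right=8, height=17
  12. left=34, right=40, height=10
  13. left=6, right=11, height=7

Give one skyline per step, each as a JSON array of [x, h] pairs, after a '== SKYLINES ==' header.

== SKYLINES ==
[[40,16],[44,0]]
[[40,16],[44,0]]
[[40,16],[45,0]]
[[40,16],[46,0]]
[[35,16],[46,0]]
[[35,16],[46,0]]
[[33,17],[35,16],[46,0]]
[[5,16],[6,0],[33,17],[35,16],[46,0]]
[[5,16],[6,0],[33,17],[35,16],[46,0]]
[[5,16],[6,0],[33,17],[35,16],[46,0]]
[[5,16],[6,17],[8,0],[33,17],[35,16],[46,0]]
[[5,16],[6,17],[8,0],[33,17],[35,16],[46,0]]
[[5,16],[6,17],[8,7],[11,0],[33,17],[35,16],[46,0]]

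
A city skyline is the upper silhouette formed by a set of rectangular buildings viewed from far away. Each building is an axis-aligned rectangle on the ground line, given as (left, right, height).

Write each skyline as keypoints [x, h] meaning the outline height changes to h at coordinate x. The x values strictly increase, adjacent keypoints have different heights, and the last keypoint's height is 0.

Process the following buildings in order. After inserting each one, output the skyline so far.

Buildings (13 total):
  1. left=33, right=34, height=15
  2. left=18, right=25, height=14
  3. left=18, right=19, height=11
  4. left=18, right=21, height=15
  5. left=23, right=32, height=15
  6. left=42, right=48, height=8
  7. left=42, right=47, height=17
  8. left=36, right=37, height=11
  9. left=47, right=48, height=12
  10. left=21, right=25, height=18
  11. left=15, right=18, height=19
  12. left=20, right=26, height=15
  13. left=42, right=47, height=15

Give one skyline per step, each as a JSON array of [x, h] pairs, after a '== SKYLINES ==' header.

== SKYLINES ==
[[33,15],[34,0]]
[[18,14],[25,0],[33,15],[34,0]]
[[18,14],[25,0],[33,15],[34,0]]
[[18,15],[21,14],[25,0],[33,15],[34,0]]
[[18,15],[21,14],[23,15],[32,0],[33,15],[34,0]]
[[18,15],[21,14],[23,15],[32,0],[33,15],[34,0],[42,8],[48,0]]
[[18,15],[21,14],[23,15],[32,0],[33,15],[34,0],[42,17],[47,8],[48,0]]
[[18,15],[21,14],[23,15],[32,0],[33,15],[34,0],[36,11],[37,0],[42,17],[47,8],[48,0]]
[[18,15],[21,14],[23,15],[32,0],[33,15],[34,0],[36,11],[37,0],[42,17],[47,12],[48,0]]
[[18,15],[21,18],[25,15],[32,0],[33,15],[34,0],[36,11],[37,0],[42,17],[47,12],[48,0]]
[[15,19],[18,15],[21,18],[25,15],[32,0],[33,15],[34,0],[36,11],[37,0],[42,17],[47,12],[48,0]]
[[15,19],[18,15],[21,18],[25,15],[32,0],[33,15],[34,0],[36,11],[37,0],[42,17],[47,12],[48,0]]
[[15,19],[18,15],[21,18],[25,15],[32,0],[33,15],[34,0],[36,11],[37,0],[42,17],[47,12],[48,0]]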